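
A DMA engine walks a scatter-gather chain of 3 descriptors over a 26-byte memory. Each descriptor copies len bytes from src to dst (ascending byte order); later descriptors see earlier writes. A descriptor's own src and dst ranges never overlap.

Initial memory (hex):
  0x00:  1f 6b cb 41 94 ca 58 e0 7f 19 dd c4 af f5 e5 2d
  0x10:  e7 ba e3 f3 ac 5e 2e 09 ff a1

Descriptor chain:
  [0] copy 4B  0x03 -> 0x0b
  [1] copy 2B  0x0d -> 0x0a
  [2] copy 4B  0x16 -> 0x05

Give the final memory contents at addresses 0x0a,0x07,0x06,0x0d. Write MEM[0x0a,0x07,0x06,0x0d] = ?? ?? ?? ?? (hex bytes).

[0] 0x03->0x0b len=4 : 41 94 ca 58
[1] 0x0d->0x0a len=2 : ca 58
[2] 0x16->0x05 len=4 : 2e 09 ff a1
query mem[0x0a]=0xca, mem[0x07]=0xff, mem[0x06]=0x09, mem[0x0d]=0xca

MEM[0x0a,0x07,0x06,0x0d] = ca ff 09 ca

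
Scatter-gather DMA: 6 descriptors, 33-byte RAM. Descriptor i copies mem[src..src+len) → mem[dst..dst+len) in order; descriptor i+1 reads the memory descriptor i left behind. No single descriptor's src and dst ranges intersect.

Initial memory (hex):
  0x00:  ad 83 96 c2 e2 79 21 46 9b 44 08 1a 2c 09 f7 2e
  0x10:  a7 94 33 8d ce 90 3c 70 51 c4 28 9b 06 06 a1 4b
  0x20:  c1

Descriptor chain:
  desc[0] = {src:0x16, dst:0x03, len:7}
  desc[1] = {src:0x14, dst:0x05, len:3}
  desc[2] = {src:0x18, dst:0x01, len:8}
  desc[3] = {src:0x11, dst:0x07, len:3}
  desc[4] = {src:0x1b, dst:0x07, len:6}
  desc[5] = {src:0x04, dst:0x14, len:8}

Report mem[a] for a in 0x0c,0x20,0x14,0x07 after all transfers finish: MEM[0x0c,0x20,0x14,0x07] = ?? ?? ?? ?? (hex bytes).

#0 dst[0x03+7] := {0x3c,0x70,0x51,0xc4,0x28,0x9b,0x06}
#1 dst[0x05+3] := {0xce,0x90,0x3c}
#2 dst[0x01+8] := {0x51,0xc4,0x28,0x9b,0x06,0x06,0xa1,0x4b}
#3 dst[0x07+3] := {0x94,0x33,0x8d}
#4 dst[0x07+6] := {0x9b,0x06,0x06,0xa1,0x4b,0xc1}
#5 dst[0x14+8] := {0x9b,0x06,0x06,0x9b,0x06,0x06,0xa1,0x4b}
query mem[0x0c]=0xc1, mem[0x20]=0xc1, mem[0x14]=0x9b, mem[0x07]=0x9b

MEM[0x0c,0x20,0x14,0x07] = c1 c1 9b 9b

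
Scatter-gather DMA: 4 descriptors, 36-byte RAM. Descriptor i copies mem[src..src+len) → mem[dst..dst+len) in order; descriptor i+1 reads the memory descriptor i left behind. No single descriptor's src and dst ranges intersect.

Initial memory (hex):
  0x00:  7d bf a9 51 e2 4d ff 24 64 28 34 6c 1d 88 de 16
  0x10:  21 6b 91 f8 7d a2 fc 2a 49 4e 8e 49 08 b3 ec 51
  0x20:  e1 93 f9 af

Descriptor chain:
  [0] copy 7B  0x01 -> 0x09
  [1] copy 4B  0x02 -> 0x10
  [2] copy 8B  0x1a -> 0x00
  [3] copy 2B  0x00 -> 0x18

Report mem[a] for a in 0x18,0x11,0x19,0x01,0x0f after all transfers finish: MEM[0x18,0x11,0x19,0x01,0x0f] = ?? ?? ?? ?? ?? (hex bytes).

MEM[0x18,0x11,0x19,0x01,0x0f] = 8e 51 49 49 24

[0] 0x01->0x09 len=7 : bf a9 51 e2 4d ff 24
[1] 0x02->0x10 len=4 : a9 51 e2 4d
[2] 0x1a->0x00 len=8 : 8e 49 08 b3 ec 51 e1 93
[3] 0x00->0x18 len=2 : 8e 49
query mem[0x18]=0x8e, mem[0x11]=0x51, mem[0x19]=0x49, mem[0x01]=0x49, mem[0x0f]=0x24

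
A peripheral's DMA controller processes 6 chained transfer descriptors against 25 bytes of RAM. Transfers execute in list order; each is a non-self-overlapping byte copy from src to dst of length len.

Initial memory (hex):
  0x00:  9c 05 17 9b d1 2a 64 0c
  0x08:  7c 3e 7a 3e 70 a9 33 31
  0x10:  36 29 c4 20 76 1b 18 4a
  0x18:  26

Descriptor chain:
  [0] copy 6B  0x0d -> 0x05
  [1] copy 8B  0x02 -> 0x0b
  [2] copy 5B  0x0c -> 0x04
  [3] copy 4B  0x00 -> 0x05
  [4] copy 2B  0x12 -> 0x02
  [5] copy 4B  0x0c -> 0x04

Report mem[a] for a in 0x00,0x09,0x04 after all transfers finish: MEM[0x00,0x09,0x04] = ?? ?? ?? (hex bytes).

#0 dst[0x05+6] := {0xa9,0x33,0x31,0x36,0x29,0xc4}
#1 dst[0x0b+8] := {0x17,0x9b,0xd1,0xa9,0x33,0x31,0x36,0x29}
#2 dst[0x04+5] := {0x9b,0xd1,0xa9,0x33,0x31}
#3 dst[0x05+4] := {0x9c,0x05,0x17,0x9b}
#4 dst[0x02+2] := {0x29,0x20}
#5 dst[0x04+4] := {0x9b,0xd1,0xa9,0x33}
query mem[0x00]=0x9c, mem[0x09]=0x29, mem[0x04]=0x9b

MEM[0x00,0x09,0x04] = 9c 29 9b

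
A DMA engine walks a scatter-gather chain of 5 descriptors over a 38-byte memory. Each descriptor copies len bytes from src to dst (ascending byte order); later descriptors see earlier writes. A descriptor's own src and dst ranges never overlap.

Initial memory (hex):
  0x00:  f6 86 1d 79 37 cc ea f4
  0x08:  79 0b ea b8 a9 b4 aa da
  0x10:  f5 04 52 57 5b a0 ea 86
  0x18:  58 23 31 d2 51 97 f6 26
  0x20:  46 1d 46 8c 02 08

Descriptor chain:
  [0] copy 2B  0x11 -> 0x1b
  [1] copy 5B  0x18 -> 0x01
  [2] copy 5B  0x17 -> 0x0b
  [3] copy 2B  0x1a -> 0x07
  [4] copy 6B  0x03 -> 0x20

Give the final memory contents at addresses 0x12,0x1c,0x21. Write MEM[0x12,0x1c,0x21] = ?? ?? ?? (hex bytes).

D0: mem[0x1b..0x1c] <- [04 52]
D1: mem[0x01..0x05] <- [58 23 31 04 52]
D2: mem[0x0b..0x0f] <- [86 58 23 31 04]
D3: mem[0x07..0x08] <- [31 04]
D4: mem[0x20..0x25] <- [31 04 52 ea 31 04]
query mem[0x12]=0x52, mem[0x1c]=0x52, mem[0x21]=0x04

MEM[0x12,0x1c,0x21] = 52 52 04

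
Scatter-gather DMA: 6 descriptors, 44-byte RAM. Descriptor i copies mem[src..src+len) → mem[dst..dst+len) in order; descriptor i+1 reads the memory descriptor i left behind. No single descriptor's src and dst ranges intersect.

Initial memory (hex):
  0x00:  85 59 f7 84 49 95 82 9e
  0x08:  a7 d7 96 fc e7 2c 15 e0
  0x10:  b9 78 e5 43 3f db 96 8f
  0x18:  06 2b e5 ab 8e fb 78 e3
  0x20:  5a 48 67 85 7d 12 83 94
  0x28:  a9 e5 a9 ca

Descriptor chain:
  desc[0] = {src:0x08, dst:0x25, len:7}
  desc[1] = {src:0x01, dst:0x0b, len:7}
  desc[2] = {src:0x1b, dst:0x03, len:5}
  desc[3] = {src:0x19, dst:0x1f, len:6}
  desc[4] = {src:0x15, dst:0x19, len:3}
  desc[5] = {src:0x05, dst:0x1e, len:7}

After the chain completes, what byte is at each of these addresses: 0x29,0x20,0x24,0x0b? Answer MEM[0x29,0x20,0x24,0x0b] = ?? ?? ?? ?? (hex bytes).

MEM[0x29,0x20,0x24,0x0b] = e7 e3 59 59

#0 dst[0x25+7] := {0xa7,0xd7,0x96,0xfc,0xe7,0x2c,0x15}
#1 dst[0x0b+7] := {0x59,0xf7,0x84,0x49,0x95,0x82,0x9e}
#2 dst[0x03+5] := {0xab,0x8e,0xfb,0x78,0xe3}
#3 dst[0x1f+6] := {0x2b,0xe5,0xab,0x8e,0xfb,0x78}
#4 dst[0x19+3] := {0xdb,0x96,0x8f}
#5 dst[0x1e+7] := {0xfb,0x78,0xe3,0xa7,0xd7,0x96,0x59}
query mem[0x29]=0xe7, mem[0x20]=0xe3, mem[0x24]=0x59, mem[0x0b]=0x59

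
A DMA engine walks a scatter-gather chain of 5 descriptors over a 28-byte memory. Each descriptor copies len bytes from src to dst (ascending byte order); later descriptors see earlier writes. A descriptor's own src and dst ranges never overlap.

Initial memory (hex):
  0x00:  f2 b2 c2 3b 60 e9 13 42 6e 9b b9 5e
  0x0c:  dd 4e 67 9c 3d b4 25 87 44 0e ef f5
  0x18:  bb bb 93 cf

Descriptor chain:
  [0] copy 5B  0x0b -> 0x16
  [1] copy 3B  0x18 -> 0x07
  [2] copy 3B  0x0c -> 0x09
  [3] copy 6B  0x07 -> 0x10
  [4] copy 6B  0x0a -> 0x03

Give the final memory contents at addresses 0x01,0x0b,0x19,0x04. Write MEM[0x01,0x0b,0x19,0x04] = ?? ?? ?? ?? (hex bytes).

MEM[0x01,0x0b,0x19,0x04] = b2 67 67 67

D0: mem[0x16..0x1a] <- [5e dd 4e 67 9c]
D1: mem[0x07..0x09] <- [4e 67 9c]
D2: mem[0x09..0x0b] <- [dd 4e 67]
D3: mem[0x10..0x15] <- [4e 67 dd 4e 67 dd]
D4: mem[0x03..0x08] <- [4e 67 dd 4e 67 9c]
query mem[0x01]=0xb2, mem[0x0b]=0x67, mem[0x19]=0x67, mem[0x04]=0x67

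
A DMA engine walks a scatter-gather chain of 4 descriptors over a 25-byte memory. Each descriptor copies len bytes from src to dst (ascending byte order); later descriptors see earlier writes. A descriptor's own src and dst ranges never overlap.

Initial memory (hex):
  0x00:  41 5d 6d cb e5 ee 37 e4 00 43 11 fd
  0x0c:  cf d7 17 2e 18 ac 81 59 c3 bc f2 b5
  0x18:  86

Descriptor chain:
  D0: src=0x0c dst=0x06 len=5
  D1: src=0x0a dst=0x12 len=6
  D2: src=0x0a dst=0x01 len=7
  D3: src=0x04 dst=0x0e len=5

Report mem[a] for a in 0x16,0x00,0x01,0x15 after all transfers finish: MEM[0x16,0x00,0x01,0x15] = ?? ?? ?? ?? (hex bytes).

MEM[0x16,0x00,0x01,0x15] = 17 41 18 d7

  after D0: wrote 5B at 0x06 = cfd7172e18
  after D1: wrote 6B at 0x12 = 18fdcfd7172e
  after D2: wrote 7B at 0x01 = 18fdcfd7172e18
  after D3: wrote 5B at 0x0e = d7172e1817
query mem[0x16]=0x17, mem[0x00]=0x41, mem[0x01]=0x18, mem[0x15]=0xd7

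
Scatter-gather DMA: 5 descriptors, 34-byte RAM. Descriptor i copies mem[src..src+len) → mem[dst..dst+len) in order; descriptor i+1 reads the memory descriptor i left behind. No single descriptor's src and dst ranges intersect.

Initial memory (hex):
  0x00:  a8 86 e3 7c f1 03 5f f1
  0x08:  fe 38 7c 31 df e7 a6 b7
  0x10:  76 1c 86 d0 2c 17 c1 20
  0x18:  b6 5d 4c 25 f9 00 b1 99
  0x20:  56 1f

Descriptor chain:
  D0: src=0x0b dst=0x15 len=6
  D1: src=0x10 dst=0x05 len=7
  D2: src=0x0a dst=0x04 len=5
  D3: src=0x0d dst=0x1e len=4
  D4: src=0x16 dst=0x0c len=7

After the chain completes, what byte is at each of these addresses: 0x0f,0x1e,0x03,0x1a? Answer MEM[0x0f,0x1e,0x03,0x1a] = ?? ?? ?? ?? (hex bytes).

MEM[0x0f,0x1e,0x03,0x1a] = b7 e7 7c 76

D0: mem[0x15..0x1a] <- [31 df e7 a6 b7 76]
D1: mem[0x05..0x0b] <- [76 1c 86 d0 2c 31 df]
D2: mem[0x04..0x08] <- [31 df df e7 a6]
D3: mem[0x1e..0x21] <- [e7 a6 b7 76]
D4: mem[0x0c..0x12] <- [df e7 a6 b7 76 25 f9]
query mem[0x0f]=0xb7, mem[0x1e]=0xe7, mem[0x03]=0x7c, mem[0x1a]=0x76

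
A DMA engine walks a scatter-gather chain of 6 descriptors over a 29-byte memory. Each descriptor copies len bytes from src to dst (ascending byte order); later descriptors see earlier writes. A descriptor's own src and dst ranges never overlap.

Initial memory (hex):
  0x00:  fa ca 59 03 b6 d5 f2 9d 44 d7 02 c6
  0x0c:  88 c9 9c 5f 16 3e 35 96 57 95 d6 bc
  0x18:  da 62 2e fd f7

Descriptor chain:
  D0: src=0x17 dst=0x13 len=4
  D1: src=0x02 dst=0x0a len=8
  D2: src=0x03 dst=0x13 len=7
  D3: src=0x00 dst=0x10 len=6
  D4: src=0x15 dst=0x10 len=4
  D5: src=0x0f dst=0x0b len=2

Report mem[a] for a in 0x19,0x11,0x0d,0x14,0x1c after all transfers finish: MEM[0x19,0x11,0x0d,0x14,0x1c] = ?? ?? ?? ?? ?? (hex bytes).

MEM[0x19,0x11,0x0d,0x14,0x1c] = d7 f2 d5 b6 f7

  after D0: wrote 4B at 0x13 = bcda622e
  after D1: wrote 8B at 0x0a = 5903b6d5f29d44d7
  after D2: wrote 7B at 0x13 = 03b6d5f29d44d7
  after D3: wrote 6B at 0x10 = faca5903b6d5
  after D4: wrote 4B at 0x10 = d5f29d44
  after D5: wrote 2B at 0x0b = 9dd5
query mem[0x19]=0xd7, mem[0x11]=0xf2, mem[0x0d]=0xd5, mem[0x14]=0xb6, mem[0x1c]=0xf7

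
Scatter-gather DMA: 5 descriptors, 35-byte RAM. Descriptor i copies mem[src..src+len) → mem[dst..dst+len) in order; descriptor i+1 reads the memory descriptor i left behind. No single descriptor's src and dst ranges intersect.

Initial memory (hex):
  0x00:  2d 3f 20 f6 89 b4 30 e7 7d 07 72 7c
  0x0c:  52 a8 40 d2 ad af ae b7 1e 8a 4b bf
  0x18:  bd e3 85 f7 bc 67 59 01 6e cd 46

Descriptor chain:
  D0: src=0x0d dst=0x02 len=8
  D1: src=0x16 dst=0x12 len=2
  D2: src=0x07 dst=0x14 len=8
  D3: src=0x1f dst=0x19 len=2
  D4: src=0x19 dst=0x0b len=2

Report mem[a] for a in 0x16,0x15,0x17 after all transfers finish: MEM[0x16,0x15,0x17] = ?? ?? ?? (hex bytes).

[0] 0x0d->0x02 len=8 : a8 40 d2 ad af ae b7 1e
[1] 0x16->0x12 len=2 : 4b bf
[2] 0x07->0x14 len=8 : ae b7 1e 72 7c 52 a8 40
[3] 0x1f->0x19 len=2 : 01 6e
[4] 0x19->0x0b len=2 : 01 6e
query mem[0x16]=0x1e, mem[0x15]=0xb7, mem[0x17]=0x72

MEM[0x16,0x15,0x17] = 1e b7 72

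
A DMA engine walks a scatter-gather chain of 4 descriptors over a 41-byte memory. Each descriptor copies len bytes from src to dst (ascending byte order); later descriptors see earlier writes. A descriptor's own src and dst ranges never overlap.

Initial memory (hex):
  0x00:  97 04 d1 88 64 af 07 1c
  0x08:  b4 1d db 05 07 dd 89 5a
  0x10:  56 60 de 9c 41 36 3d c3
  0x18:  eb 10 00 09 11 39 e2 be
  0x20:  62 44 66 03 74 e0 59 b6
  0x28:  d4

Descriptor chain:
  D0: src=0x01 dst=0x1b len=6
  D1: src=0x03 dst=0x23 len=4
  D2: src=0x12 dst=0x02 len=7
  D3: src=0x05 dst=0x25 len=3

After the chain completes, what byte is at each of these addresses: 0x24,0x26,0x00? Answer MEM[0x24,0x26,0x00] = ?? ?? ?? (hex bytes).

MEM[0x24,0x26,0x00] = 64 3d 97

  after D0: wrote 6B at 0x1b = 04d18864af07
  after D1: wrote 4B at 0x23 = 8864af07
  after D2: wrote 7B at 0x02 = de9c41363dc3eb
  after D3: wrote 3B at 0x25 = 363dc3
query mem[0x24]=0x64, mem[0x26]=0x3d, mem[0x00]=0x97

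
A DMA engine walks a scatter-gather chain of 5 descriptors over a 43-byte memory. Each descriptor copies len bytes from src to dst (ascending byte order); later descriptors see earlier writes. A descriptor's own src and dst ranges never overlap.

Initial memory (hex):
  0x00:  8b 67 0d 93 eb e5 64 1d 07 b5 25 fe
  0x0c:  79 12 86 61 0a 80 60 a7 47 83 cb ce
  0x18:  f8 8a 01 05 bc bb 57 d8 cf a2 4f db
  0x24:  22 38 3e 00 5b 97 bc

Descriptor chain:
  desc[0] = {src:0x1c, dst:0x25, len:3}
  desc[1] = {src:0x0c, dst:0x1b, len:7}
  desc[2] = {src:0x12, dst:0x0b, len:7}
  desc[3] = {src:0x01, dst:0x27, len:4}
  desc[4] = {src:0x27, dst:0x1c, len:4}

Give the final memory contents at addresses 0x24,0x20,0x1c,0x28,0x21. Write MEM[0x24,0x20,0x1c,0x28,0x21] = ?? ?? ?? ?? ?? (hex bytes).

#0 dst[0x25+3] := {0xbc,0xbb,0x57}
#1 dst[0x1b+7] := {0x79,0x12,0x86,0x61,0x0a,0x80,0x60}
#2 dst[0x0b+7] := {0x60,0xa7,0x47,0x83,0xcb,0xce,0xf8}
#3 dst[0x27+4] := {0x67,0x0d,0x93,0xeb}
#4 dst[0x1c+4] := {0x67,0x0d,0x93,0xeb}
query mem[0x24]=0x22, mem[0x20]=0x80, mem[0x1c]=0x67, mem[0x28]=0x0d, mem[0x21]=0x60

MEM[0x24,0x20,0x1c,0x28,0x21] = 22 80 67 0d 60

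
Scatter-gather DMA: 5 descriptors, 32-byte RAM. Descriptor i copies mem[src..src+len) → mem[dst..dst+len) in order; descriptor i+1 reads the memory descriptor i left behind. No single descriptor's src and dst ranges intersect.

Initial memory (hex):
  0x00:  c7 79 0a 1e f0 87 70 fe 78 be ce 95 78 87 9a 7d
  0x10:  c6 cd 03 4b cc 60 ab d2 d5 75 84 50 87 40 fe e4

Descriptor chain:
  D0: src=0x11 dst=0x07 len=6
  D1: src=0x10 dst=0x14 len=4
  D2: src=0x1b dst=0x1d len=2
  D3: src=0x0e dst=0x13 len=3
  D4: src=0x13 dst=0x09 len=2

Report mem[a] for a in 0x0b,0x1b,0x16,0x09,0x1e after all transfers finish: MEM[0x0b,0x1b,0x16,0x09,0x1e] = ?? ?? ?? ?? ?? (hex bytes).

#0 dst[0x07+6] := {0xcd,0x03,0x4b,0xcc,0x60,0xab}
#1 dst[0x14+4] := {0xc6,0xcd,0x03,0x4b}
#2 dst[0x1d+2] := {0x50,0x87}
#3 dst[0x13+3] := {0x9a,0x7d,0xc6}
#4 dst[0x09+2] := {0x9a,0x7d}
query mem[0x0b]=0x60, mem[0x1b]=0x50, mem[0x16]=0x03, mem[0x09]=0x9a, mem[0x1e]=0x87

MEM[0x0b,0x1b,0x16,0x09,0x1e] = 60 50 03 9a 87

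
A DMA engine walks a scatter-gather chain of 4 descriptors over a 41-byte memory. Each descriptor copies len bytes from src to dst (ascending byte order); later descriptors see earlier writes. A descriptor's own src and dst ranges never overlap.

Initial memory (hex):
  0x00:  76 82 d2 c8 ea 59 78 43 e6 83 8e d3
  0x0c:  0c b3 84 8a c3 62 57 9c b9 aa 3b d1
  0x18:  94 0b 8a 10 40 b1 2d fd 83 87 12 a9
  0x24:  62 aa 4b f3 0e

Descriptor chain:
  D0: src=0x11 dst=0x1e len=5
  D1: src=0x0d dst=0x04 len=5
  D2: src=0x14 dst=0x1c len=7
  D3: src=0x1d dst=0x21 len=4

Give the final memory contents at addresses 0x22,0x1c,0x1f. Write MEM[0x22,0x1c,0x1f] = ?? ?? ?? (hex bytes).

[0] 0x11->0x1e len=5 : 62 57 9c b9 aa
[1] 0x0d->0x04 len=5 : b3 84 8a c3 62
[2] 0x14->0x1c len=7 : b9 aa 3b d1 94 0b 8a
[3] 0x1d->0x21 len=4 : aa 3b d1 94
query mem[0x22]=0x3b, mem[0x1c]=0xb9, mem[0x1f]=0xd1

MEM[0x22,0x1c,0x1f] = 3b b9 d1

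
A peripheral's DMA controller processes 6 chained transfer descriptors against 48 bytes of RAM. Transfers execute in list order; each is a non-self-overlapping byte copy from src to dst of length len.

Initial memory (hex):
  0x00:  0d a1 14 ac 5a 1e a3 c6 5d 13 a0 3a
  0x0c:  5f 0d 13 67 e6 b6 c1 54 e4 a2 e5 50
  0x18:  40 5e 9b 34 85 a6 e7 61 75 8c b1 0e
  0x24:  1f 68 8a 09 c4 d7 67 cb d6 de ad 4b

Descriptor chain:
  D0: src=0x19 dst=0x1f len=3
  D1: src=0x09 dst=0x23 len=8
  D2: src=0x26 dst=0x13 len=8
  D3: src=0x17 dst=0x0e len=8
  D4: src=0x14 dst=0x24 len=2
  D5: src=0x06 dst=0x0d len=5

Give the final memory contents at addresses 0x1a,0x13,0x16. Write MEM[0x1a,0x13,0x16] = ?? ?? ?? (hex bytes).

MEM[0x1a,0x13,0x16] = de 85 67

D0: mem[0x1f..0x21] <- [5e 9b 34]
D1: mem[0x23..0x2a] <- [13 a0 3a 5f 0d 13 67 e6]
D2: mem[0x13..0x1a] <- [5f 0d 13 67 e6 cb d6 de]
D3: mem[0x0e..0x15] <- [e6 cb d6 de 34 85 a6 e7]
D4: mem[0x24..0x25] <- [a6 e7]
D5: mem[0x0d..0x11] <- [a3 c6 5d 13 a0]
query mem[0x1a]=0xde, mem[0x13]=0x85, mem[0x16]=0x67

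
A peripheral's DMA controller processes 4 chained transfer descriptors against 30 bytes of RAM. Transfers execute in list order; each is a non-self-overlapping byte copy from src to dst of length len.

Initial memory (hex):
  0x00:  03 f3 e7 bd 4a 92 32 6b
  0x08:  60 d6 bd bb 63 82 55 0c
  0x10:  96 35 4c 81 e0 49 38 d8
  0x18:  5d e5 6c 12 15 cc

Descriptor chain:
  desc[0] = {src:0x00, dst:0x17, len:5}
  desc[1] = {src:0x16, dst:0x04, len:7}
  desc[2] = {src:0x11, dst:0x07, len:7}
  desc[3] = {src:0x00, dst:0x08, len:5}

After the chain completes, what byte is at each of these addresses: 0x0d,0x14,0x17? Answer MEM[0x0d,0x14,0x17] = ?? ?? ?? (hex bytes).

MEM[0x0d,0x14,0x17] = 03 e0 03

  after D0: wrote 5B at 0x17 = 03f3e7bd4a
  after D1: wrote 7B at 0x04 = 3803f3e7bd4a15
  after D2: wrote 7B at 0x07 = 354c81e0493803
  after D3: wrote 5B at 0x08 = 03f3e7bd38
query mem[0x0d]=0x03, mem[0x14]=0xe0, mem[0x17]=0x03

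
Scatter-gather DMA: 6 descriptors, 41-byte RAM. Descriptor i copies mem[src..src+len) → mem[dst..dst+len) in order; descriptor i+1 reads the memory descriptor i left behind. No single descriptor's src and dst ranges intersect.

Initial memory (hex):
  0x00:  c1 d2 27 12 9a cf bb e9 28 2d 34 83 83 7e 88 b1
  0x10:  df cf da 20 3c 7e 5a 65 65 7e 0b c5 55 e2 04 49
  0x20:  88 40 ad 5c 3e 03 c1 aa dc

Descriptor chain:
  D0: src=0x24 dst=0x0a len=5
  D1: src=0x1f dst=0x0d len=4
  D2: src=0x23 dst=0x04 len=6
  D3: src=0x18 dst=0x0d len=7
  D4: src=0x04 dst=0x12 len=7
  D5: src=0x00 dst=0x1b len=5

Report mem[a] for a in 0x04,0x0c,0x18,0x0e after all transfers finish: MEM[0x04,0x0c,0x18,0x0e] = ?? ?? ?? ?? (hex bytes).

MEM[0x04,0x0c,0x18,0x0e] = 5c c1 3e 7e

[0] 0x24->0x0a len=5 : 3e 03 c1 aa dc
[1] 0x1f->0x0d len=4 : 49 88 40 ad
[2] 0x23->0x04 len=6 : 5c 3e 03 c1 aa dc
[3] 0x18->0x0d len=7 : 65 7e 0b c5 55 e2 04
[4] 0x04->0x12 len=7 : 5c 3e 03 c1 aa dc 3e
[5] 0x00->0x1b len=5 : c1 d2 27 12 5c
query mem[0x04]=0x5c, mem[0x0c]=0xc1, mem[0x18]=0x3e, mem[0x0e]=0x7e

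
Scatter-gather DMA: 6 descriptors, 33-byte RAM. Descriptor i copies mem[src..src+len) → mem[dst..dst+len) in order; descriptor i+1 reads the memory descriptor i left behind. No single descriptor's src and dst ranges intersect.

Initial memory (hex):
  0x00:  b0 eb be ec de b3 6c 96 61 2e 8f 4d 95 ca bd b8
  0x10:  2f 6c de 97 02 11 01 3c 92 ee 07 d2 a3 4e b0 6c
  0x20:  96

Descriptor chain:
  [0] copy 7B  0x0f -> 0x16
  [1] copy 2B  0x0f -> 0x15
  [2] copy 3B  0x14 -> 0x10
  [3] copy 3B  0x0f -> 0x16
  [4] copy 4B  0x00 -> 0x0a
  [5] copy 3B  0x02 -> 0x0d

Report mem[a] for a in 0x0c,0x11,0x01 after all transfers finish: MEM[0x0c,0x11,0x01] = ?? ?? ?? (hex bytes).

MEM[0x0c,0x11,0x01] = be b8 eb

#0 dst[0x16+7] := {0xb8,0x2f,0x6c,0xde,0x97,0x02,0x11}
#1 dst[0x15+2] := {0xb8,0x2f}
#2 dst[0x10+3] := {0x02,0xb8,0x2f}
#3 dst[0x16+3] := {0xb8,0x02,0xb8}
#4 dst[0x0a+4] := {0xb0,0xeb,0xbe,0xec}
#5 dst[0x0d+3] := {0xbe,0xec,0xde}
query mem[0x0c]=0xbe, mem[0x11]=0xb8, mem[0x01]=0xeb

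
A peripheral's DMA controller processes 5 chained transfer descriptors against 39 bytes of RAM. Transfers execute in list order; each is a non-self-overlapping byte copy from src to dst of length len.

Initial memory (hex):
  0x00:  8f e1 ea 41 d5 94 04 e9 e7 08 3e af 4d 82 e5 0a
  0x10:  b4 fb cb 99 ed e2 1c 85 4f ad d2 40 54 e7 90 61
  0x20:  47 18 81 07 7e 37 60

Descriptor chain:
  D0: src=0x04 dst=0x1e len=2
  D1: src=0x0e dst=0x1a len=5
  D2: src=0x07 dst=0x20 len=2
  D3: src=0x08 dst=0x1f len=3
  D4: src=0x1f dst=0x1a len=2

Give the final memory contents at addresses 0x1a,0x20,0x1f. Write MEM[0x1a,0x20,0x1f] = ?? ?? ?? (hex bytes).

MEM[0x1a,0x20,0x1f] = e7 08 e7

  after D0: wrote 2B at 0x1e = d594
  after D1: wrote 5B at 0x1a = e50ab4fbcb
  after D2: wrote 2B at 0x20 = e9e7
  after D3: wrote 3B at 0x1f = e7083e
  after D4: wrote 2B at 0x1a = e708
query mem[0x1a]=0xe7, mem[0x20]=0x08, mem[0x1f]=0xe7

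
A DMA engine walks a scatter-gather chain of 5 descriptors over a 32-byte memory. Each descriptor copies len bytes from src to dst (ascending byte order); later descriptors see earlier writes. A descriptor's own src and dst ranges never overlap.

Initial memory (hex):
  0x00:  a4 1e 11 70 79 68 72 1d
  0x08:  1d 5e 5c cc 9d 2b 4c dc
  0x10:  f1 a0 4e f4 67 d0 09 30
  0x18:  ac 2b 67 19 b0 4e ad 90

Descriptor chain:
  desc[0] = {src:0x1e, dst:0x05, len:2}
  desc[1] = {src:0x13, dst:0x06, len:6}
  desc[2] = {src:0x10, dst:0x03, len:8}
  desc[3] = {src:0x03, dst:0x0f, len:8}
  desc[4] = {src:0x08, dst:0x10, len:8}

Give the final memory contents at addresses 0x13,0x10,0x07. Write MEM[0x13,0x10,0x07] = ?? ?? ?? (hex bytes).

#0 dst[0x05+2] := {0xad,0x90}
#1 dst[0x06+6] := {0xf4,0x67,0xd0,0x09,0x30,0xac}
#2 dst[0x03+8] := {0xf1,0xa0,0x4e,0xf4,0x67,0xd0,0x09,0x30}
#3 dst[0x0f+8] := {0xf1,0xa0,0x4e,0xf4,0x67,0xd0,0x09,0x30}
#4 dst[0x10+8] := {0xd0,0x09,0x30,0xac,0x9d,0x2b,0x4c,0xf1}
query mem[0x13]=0xac, mem[0x10]=0xd0, mem[0x07]=0x67

MEM[0x13,0x10,0x07] = ac d0 67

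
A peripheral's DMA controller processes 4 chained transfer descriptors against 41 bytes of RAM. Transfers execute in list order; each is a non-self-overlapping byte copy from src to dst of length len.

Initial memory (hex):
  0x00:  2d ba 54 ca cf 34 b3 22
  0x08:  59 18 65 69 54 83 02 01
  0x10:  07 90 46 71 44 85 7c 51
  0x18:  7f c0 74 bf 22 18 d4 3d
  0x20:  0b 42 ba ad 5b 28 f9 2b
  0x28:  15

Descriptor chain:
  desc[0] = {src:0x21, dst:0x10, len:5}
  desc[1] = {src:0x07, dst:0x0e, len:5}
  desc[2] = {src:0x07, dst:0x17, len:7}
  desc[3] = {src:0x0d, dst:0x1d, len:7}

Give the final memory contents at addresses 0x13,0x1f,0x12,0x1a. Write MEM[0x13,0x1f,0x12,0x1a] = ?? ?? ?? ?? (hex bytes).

#0 dst[0x10+5] := {0x42,0xba,0xad,0x5b,0x28}
#1 dst[0x0e+5] := {0x22,0x59,0x18,0x65,0x69}
#2 dst[0x17+7] := {0x22,0x59,0x18,0x65,0x69,0x54,0x83}
#3 dst[0x1d+7] := {0x83,0x22,0x59,0x18,0x65,0x69,0x5b}
query mem[0x13]=0x5b, mem[0x1f]=0x59, mem[0x12]=0x69, mem[0x1a]=0x65

MEM[0x13,0x1f,0x12,0x1a] = 5b 59 69 65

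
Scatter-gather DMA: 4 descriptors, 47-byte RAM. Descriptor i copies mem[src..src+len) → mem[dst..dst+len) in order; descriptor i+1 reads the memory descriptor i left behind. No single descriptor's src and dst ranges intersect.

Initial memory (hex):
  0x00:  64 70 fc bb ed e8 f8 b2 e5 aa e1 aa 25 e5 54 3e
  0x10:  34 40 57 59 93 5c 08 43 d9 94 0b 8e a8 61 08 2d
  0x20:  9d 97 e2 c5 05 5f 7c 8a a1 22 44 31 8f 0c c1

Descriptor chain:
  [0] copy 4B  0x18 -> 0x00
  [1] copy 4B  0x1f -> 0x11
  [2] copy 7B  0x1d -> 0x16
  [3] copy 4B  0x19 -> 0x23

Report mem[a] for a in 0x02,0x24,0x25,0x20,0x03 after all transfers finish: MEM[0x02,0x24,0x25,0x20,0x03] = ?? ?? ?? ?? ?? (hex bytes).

#0 dst[0x00+4] := {0xd9,0x94,0x0b,0x8e}
#1 dst[0x11+4] := {0x2d,0x9d,0x97,0xe2}
#2 dst[0x16+7] := {0x61,0x08,0x2d,0x9d,0x97,0xe2,0xc5}
#3 dst[0x23+4] := {0x9d,0x97,0xe2,0xc5}
query mem[0x02]=0x0b, mem[0x24]=0x97, mem[0x25]=0xe2, mem[0x20]=0x9d, mem[0x03]=0x8e

MEM[0x02,0x24,0x25,0x20,0x03] = 0b 97 e2 9d 8e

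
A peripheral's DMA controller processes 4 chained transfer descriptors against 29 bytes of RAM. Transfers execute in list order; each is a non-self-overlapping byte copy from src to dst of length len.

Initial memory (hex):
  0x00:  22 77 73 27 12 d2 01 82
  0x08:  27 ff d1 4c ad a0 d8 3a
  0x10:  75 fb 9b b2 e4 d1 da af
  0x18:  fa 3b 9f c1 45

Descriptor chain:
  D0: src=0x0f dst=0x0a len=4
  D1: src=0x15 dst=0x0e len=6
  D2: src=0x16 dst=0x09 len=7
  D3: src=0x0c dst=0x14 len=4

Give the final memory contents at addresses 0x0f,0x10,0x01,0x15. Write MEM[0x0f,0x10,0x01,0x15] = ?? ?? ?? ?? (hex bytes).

[0] 0x0f->0x0a len=4 : 3a 75 fb 9b
[1] 0x15->0x0e len=6 : d1 da af fa 3b 9f
[2] 0x16->0x09 len=7 : da af fa 3b 9f c1 45
[3] 0x0c->0x14 len=4 : 3b 9f c1 45
query mem[0x0f]=0x45, mem[0x10]=0xaf, mem[0x01]=0x77, mem[0x15]=0x9f

MEM[0x0f,0x10,0x01,0x15] = 45 af 77 9f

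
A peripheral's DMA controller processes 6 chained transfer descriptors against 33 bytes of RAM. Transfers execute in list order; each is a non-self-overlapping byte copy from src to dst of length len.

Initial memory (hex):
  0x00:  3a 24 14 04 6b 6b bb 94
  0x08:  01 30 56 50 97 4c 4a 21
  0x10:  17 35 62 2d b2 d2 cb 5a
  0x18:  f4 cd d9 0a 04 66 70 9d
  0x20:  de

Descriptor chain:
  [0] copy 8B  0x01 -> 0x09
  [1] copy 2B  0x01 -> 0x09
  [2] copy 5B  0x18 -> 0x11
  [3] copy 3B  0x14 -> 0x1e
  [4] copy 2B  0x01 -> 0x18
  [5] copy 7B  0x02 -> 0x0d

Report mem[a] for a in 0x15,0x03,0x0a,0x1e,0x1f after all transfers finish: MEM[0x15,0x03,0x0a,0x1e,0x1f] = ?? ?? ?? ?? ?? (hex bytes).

  after D0: wrote 8B at 0x09 = 2414046b6bbb9401
  after D1: wrote 2B at 0x09 = 2414
  after D2: wrote 5B at 0x11 = f4cdd90a04
  after D3: wrote 3B at 0x1e = 0a04cb
  after D4: wrote 2B at 0x18 = 2414
  after D5: wrote 7B at 0x0d = 14046b6bbb9401
query mem[0x15]=0x04, mem[0x03]=0x04, mem[0x0a]=0x14, mem[0x1e]=0x0a, mem[0x1f]=0x04

MEM[0x15,0x03,0x0a,0x1e,0x1f] = 04 04 14 0a 04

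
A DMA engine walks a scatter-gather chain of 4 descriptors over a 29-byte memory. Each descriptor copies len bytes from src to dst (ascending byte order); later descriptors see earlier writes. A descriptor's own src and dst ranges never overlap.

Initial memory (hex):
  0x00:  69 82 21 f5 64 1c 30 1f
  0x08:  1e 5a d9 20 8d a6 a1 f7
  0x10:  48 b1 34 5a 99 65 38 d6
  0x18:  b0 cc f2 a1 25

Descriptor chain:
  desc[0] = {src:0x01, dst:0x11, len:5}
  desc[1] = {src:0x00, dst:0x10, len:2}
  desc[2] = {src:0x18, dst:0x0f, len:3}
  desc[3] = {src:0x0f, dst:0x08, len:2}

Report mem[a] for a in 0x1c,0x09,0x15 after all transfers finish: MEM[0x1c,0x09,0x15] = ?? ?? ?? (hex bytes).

MEM[0x1c,0x09,0x15] = 25 cc 1c

[0] 0x01->0x11 len=5 : 82 21 f5 64 1c
[1] 0x00->0x10 len=2 : 69 82
[2] 0x18->0x0f len=3 : b0 cc f2
[3] 0x0f->0x08 len=2 : b0 cc
query mem[0x1c]=0x25, mem[0x09]=0xcc, mem[0x15]=0x1c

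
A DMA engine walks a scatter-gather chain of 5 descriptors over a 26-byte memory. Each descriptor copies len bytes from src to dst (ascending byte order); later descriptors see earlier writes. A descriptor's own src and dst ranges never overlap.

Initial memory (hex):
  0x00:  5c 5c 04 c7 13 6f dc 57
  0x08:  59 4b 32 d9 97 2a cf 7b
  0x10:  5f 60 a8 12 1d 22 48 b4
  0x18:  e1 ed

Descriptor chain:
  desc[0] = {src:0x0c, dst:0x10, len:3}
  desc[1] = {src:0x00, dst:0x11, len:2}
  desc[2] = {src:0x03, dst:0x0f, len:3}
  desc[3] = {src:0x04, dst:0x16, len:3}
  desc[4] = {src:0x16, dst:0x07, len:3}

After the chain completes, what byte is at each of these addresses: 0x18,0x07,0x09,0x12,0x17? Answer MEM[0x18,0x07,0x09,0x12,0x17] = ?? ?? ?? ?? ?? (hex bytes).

#0 dst[0x10+3] := {0x97,0x2a,0xcf}
#1 dst[0x11+2] := {0x5c,0x5c}
#2 dst[0x0f+3] := {0xc7,0x13,0x6f}
#3 dst[0x16+3] := {0x13,0x6f,0xdc}
#4 dst[0x07+3] := {0x13,0x6f,0xdc}
query mem[0x18]=0xdc, mem[0x07]=0x13, mem[0x09]=0xdc, mem[0x12]=0x5c, mem[0x17]=0x6f

MEM[0x18,0x07,0x09,0x12,0x17] = dc 13 dc 5c 6f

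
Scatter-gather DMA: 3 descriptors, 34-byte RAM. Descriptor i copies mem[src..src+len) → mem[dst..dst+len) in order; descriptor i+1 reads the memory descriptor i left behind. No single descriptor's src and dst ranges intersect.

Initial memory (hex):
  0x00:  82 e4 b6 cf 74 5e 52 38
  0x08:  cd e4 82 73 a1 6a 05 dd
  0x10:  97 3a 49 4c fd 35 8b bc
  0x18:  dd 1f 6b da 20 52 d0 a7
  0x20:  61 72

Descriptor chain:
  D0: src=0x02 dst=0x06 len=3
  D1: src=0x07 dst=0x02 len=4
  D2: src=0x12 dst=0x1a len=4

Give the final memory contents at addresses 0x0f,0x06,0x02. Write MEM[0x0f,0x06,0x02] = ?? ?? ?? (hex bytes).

MEM[0x0f,0x06,0x02] = dd b6 cf

D0: mem[0x06..0x08] <- [b6 cf 74]
D1: mem[0x02..0x05] <- [cf 74 e4 82]
D2: mem[0x1a..0x1d] <- [49 4c fd 35]
query mem[0x0f]=0xdd, mem[0x06]=0xb6, mem[0x02]=0xcf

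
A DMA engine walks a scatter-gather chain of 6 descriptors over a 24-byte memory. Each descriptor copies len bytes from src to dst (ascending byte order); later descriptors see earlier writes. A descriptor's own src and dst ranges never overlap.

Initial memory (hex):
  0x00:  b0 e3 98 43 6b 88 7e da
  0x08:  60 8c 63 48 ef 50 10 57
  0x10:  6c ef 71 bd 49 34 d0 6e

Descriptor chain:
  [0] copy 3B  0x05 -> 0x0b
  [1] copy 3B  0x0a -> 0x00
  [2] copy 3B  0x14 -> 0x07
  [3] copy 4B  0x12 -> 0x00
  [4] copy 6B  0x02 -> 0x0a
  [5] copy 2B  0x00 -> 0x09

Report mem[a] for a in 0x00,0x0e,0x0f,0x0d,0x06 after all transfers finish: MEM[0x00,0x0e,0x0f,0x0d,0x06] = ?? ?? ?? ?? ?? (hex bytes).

D0: mem[0x0b..0x0d] <- [88 7e da]
D1: mem[0x00..0x02] <- [63 88 7e]
D2: mem[0x07..0x09] <- [49 34 d0]
D3: mem[0x00..0x03] <- [71 bd 49 34]
D4: mem[0x0a..0x0f] <- [49 34 6b 88 7e 49]
D5: mem[0x09..0x0a] <- [71 bd]
query mem[0x00]=0x71, mem[0x0e]=0x7e, mem[0x0f]=0x49, mem[0x0d]=0x88, mem[0x06]=0x7e

MEM[0x00,0x0e,0x0f,0x0d,0x06] = 71 7e 49 88 7e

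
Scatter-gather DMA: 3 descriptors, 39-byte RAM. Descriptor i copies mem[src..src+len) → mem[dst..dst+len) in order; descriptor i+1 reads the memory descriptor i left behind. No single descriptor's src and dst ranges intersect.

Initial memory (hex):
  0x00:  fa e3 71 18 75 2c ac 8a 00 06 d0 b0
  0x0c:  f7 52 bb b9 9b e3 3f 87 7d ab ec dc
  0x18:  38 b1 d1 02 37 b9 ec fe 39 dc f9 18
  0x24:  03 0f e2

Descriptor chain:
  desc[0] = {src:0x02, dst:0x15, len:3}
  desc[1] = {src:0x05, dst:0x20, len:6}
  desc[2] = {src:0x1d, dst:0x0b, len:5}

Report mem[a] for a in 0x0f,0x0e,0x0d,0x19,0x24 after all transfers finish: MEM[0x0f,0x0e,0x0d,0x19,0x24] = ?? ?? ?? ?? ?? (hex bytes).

#0 dst[0x15+3] := {0x71,0x18,0x75}
#1 dst[0x20+6] := {0x2c,0xac,0x8a,0x00,0x06,0xd0}
#2 dst[0x0b+5] := {0xb9,0xec,0xfe,0x2c,0xac}
query mem[0x0f]=0xac, mem[0x0e]=0x2c, mem[0x0d]=0xfe, mem[0x19]=0xb1, mem[0x24]=0x06

MEM[0x0f,0x0e,0x0d,0x19,0x24] = ac 2c fe b1 06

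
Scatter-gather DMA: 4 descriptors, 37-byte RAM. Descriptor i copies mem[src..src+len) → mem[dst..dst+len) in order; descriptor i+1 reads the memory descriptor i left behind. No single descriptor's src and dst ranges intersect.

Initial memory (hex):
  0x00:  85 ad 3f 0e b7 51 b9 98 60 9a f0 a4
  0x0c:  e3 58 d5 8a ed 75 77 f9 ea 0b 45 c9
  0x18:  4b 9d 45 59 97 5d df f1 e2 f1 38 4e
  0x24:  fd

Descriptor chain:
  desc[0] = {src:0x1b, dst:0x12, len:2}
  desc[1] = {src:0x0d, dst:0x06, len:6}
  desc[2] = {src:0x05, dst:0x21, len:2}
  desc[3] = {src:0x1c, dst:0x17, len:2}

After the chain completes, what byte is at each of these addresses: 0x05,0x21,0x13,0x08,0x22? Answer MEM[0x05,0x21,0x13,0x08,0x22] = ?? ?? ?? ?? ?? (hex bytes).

MEM[0x05,0x21,0x13,0x08,0x22] = 51 51 97 8a 58

  after D0: wrote 2B at 0x12 = 5997
  after D1: wrote 6B at 0x06 = 58d58aed7559
  after D2: wrote 2B at 0x21 = 5158
  after D3: wrote 2B at 0x17 = 975d
query mem[0x05]=0x51, mem[0x21]=0x51, mem[0x13]=0x97, mem[0x08]=0x8a, mem[0x22]=0x58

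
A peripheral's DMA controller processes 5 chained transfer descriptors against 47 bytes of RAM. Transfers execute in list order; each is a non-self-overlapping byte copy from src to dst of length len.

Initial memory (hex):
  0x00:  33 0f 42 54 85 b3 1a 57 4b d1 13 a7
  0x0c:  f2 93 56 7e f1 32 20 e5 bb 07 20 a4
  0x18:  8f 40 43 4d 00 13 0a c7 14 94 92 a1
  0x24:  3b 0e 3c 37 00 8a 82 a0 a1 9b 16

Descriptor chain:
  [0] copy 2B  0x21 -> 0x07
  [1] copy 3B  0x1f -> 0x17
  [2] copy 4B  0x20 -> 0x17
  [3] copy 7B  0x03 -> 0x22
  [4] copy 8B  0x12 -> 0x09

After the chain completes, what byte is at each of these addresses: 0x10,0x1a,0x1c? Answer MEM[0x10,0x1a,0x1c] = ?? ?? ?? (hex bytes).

MEM[0x10,0x1a,0x1c] = 92 a1 00

#0 dst[0x07+2] := {0x94,0x92}
#1 dst[0x17+3] := {0xc7,0x14,0x94}
#2 dst[0x17+4] := {0x14,0x94,0x92,0xa1}
#3 dst[0x22+7] := {0x54,0x85,0xb3,0x1a,0x94,0x92,0xd1}
#4 dst[0x09+8] := {0x20,0xe5,0xbb,0x07,0x20,0x14,0x94,0x92}
query mem[0x10]=0x92, mem[0x1a]=0xa1, mem[0x1c]=0x00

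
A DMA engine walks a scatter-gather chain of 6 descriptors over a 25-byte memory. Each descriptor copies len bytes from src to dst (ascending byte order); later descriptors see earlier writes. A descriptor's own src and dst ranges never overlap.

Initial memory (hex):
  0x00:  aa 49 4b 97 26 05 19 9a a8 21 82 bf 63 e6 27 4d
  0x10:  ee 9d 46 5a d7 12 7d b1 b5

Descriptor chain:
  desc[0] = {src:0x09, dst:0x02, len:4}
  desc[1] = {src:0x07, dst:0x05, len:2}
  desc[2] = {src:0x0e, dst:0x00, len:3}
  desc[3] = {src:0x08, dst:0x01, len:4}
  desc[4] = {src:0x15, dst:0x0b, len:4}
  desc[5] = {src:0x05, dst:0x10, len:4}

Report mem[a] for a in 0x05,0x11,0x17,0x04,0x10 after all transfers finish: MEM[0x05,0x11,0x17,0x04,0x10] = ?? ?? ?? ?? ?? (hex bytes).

  after D0: wrote 4B at 0x02 = 2182bf63
  after D1: wrote 2B at 0x05 = 9aa8
  after D2: wrote 3B at 0x00 = 274dee
  after D3: wrote 4B at 0x01 = a82182bf
  after D4: wrote 4B at 0x0b = 127db1b5
  after D5: wrote 4B at 0x10 = 9aa89aa8
query mem[0x05]=0x9a, mem[0x11]=0xa8, mem[0x17]=0xb1, mem[0x04]=0xbf, mem[0x10]=0x9a

MEM[0x05,0x11,0x17,0x04,0x10] = 9a a8 b1 bf 9a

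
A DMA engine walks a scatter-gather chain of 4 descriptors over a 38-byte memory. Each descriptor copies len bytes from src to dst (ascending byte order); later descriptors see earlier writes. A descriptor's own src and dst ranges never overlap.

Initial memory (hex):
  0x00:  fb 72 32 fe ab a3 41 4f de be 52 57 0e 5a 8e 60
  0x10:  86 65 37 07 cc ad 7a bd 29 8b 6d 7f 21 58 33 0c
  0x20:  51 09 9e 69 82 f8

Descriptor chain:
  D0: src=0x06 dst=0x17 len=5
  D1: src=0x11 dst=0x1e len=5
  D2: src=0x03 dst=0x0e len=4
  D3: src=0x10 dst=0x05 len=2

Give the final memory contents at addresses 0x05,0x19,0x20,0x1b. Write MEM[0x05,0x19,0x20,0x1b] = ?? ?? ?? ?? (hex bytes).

MEM[0x05,0x19,0x20,0x1b] = a3 de 07 52

[0] 0x06->0x17 len=5 : 41 4f de be 52
[1] 0x11->0x1e len=5 : 65 37 07 cc ad
[2] 0x03->0x0e len=4 : fe ab a3 41
[3] 0x10->0x05 len=2 : a3 41
query mem[0x05]=0xa3, mem[0x19]=0xde, mem[0x20]=0x07, mem[0x1b]=0x52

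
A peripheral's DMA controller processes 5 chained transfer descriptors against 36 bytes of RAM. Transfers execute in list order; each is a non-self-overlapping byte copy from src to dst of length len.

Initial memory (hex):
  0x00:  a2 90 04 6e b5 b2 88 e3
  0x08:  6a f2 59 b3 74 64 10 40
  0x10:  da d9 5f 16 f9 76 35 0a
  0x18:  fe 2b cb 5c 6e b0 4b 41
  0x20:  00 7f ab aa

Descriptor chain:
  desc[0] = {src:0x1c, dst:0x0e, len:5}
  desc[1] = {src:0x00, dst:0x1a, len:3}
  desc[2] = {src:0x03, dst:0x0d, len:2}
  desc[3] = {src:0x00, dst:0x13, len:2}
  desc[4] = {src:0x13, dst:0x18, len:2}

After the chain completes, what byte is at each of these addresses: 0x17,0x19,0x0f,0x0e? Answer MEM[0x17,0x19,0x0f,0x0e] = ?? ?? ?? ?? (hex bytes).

D0: mem[0x0e..0x12] <- [6e b0 4b 41 00]
D1: mem[0x1a..0x1c] <- [a2 90 04]
D2: mem[0x0d..0x0e] <- [6e b5]
D3: mem[0x13..0x14] <- [a2 90]
D4: mem[0x18..0x19] <- [a2 90]
query mem[0x17]=0x0a, mem[0x19]=0x90, mem[0x0f]=0xb0, mem[0x0e]=0xb5

MEM[0x17,0x19,0x0f,0x0e] = 0a 90 b0 b5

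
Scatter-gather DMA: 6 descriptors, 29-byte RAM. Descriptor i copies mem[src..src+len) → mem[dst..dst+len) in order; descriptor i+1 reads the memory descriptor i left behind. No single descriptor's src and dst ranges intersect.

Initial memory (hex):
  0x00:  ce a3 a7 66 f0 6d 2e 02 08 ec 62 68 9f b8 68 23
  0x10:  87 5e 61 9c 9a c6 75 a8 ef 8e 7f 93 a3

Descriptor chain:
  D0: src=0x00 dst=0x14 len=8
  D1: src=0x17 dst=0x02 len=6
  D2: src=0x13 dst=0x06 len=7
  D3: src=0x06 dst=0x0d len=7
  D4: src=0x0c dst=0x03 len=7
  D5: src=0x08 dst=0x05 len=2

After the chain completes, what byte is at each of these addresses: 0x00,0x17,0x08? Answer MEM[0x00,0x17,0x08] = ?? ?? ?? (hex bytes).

MEM[0x00,0x17,0x08] = ce 66 66

[0] 0x00->0x14 len=8 : ce a3 a7 66 f0 6d 2e 02
[1] 0x17->0x02 len=6 : 66 f0 6d 2e 02 a3
[2] 0x13->0x06 len=7 : 9c ce a3 a7 66 f0 6d
[3] 0x06->0x0d len=7 : 9c ce a3 a7 66 f0 6d
[4] 0x0c->0x03 len=7 : 6d 9c ce a3 a7 66 f0
[5] 0x08->0x05 len=2 : 66 f0
query mem[0x00]=0xce, mem[0x17]=0x66, mem[0x08]=0x66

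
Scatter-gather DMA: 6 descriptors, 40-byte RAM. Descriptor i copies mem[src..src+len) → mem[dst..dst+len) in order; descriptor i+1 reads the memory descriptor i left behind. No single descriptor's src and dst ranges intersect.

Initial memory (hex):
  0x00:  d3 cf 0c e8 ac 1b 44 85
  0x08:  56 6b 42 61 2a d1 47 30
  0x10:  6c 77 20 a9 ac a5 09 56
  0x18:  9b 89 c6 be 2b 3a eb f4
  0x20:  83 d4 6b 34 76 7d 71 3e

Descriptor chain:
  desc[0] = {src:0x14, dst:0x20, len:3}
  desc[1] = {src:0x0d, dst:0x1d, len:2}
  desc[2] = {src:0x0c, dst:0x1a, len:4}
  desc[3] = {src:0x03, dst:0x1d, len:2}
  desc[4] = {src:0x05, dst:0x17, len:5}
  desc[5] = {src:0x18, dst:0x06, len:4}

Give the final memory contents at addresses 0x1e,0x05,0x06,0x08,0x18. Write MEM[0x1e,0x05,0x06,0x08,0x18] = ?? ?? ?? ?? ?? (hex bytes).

#0 dst[0x20+3] := {0xac,0xa5,0x09}
#1 dst[0x1d+2] := {0xd1,0x47}
#2 dst[0x1a+4] := {0x2a,0xd1,0x47,0x30}
#3 dst[0x1d+2] := {0xe8,0xac}
#4 dst[0x17+5] := {0x1b,0x44,0x85,0x56,0x6b}
#5 dst[0x06+4] := {0x44,0x85,0x56,0x6b}
query mem[0x1e]=0xac, mem[0x05]=0x1b, mem[0x06]=0x44, mem[0x08]=0x56, mem[0x18]=0x44

MEM[0x1e,0x05,0x06,0x08,0x18] = ac 1b 44 56 44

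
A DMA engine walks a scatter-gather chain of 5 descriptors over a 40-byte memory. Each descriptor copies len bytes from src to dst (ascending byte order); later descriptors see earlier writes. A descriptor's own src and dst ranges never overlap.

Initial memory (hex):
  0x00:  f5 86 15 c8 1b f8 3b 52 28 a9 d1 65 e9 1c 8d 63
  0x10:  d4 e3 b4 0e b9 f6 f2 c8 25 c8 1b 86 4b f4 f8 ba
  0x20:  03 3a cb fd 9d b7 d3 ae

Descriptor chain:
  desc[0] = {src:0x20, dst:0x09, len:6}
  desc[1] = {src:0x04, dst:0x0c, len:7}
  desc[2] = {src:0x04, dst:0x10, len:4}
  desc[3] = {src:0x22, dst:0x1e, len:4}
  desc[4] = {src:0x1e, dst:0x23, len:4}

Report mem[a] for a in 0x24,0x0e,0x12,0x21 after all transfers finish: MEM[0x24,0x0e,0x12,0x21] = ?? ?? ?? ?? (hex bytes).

  after D0: wrote 6B at 0x09 = 033acbfd9db7
  after D1: wrote 7B at 0x0c = 1bf83b5228033a
  after D2: wrote 4B at 0x10 = 1bf83b52
  after D3: wrote 4B at 0x1e = cbfd9db7
  after D4: wrote 4B at 0x23 = cbfd9db7
query mem[0x24]=0xfd, mem[0x0e]=0x3b, mem[0x12]=0x3b, mem[0x21]=0xb7

MEM[0x24,0x0e,0x12,0x21] = fd 3b 3b b7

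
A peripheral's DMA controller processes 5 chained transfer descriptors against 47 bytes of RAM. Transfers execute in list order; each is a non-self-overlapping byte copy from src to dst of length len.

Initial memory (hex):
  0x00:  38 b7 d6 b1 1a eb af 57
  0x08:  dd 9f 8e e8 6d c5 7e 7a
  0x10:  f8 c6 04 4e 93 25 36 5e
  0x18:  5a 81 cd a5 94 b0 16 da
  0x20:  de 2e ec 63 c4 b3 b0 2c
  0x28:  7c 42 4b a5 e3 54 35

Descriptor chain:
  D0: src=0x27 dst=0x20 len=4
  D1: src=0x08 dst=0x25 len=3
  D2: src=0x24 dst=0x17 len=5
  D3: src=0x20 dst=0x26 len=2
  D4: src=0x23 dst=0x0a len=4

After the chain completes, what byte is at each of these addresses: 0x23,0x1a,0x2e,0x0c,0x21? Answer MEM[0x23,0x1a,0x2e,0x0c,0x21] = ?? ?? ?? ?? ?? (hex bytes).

D0: mem[0x20..0x23] <- [2c 7c 42 4b]
D1: mem[0x25..0x27] <- [dd 9f 8e]
D2: mem[0x17..0x1b] <- [c4 dd 9f 8e 7c]
D3: mem[0x26..0x27] <- [2c 7c]
D4: mem[0x0a..0x0d] <- [4b c4 dd 2c]
query mem[0x23]=0x4b, mem[0x1a]=0x8e, mem[0x2e]=0x35, mem[0x0c]=0xdd, mem[0x21]=0x7c

MEM[0x23,0x1a,0x2e,0x0c,0x21] = 4b 8e 35 dd 7c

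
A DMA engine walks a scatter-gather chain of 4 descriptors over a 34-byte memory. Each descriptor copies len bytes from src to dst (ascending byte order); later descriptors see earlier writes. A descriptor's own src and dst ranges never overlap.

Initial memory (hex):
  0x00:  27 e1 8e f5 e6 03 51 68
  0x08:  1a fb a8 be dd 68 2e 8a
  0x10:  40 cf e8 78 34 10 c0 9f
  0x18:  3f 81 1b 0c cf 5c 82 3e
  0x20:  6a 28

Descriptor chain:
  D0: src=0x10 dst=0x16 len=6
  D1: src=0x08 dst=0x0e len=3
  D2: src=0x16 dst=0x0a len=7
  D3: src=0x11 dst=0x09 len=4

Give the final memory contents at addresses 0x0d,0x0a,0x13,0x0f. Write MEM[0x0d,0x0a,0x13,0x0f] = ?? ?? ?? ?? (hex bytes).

MEM[0x0d,0x0a,0x13,0x0f] = 78 e8 78 10

#0 dst[0x16+6] := {0x40,0xcf,0xe8,0x78,0x34,0x10}
#1 dst[0x0e+3] := {0x1a,0xfb,0xa8}
#2 dst[0x0a+7] := {0x40,0xcf,0xe8,0x78,0x34,0x10,0xcf}
#3 dst[0x09+4] := {0xcf,0xe8,0x78,0x34}
query mem[0x0d]=0x78, mem[0x0a]=0xe8, mem[0x13]=0x78, mem[0x0f]=0x10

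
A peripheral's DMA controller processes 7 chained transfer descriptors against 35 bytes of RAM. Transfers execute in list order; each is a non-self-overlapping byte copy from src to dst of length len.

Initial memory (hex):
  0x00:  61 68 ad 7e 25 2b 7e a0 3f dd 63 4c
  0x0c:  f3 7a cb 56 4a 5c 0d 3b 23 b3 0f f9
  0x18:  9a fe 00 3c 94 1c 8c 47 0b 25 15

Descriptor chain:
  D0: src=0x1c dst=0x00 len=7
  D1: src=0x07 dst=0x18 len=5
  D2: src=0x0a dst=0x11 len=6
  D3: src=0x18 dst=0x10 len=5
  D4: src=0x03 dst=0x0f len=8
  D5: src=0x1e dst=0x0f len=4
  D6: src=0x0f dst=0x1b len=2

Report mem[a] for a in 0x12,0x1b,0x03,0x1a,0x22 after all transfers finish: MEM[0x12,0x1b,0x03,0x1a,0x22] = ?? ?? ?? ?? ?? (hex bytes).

MEM[0x12,0x1b,0x03,0x1a,0x22] = 25 8c 47 dd 15

  after D0: wrote 7B at 0x00 = 941c8c470b2515
  after D1: wrote 5B at 0x18 = a03fdd634c
  after D2: wrote 6B at 0x11 = 634cf37acb56
  after D3: wrote 5B at 0x10 = a03fdd634c
  after D4: wrote 8B at 0x0f = 470b2515a03fdd63
  after D5: wrote 4B at 0x0f = 8c470b25
  after D6: wrote 2B at 0x1b = 8c47
query mem[0x12]=0x25, mem[0x1b]=0x8c, mem[0x03]=0x47, mem[0x1a]=0xdd, mem[0x22]=0x15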